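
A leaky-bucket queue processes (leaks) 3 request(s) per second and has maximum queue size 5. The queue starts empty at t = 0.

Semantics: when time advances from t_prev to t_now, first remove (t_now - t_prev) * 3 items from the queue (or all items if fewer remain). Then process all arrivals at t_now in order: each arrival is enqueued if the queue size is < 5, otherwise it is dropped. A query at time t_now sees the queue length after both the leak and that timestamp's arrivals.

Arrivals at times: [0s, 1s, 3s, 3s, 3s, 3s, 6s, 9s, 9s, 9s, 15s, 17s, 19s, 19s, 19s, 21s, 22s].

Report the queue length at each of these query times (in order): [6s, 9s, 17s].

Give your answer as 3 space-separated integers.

Queue lengths at query times:
  query t=6s: backlog = 1
  query t=9s: backlog = 3
  query t=17s: backlog = 1

Answer: 1 3 1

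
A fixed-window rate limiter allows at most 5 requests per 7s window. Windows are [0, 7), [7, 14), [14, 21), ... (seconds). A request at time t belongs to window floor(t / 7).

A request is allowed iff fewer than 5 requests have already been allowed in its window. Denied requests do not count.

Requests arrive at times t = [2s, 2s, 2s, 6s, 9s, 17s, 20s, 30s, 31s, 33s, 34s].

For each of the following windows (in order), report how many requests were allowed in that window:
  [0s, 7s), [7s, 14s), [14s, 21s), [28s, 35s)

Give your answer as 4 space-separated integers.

Answer: 4 1 2 4

Derivation:
Processing requests:
  req#1 t=2s (window 0): ALLOW
  req#2 t=2s (window 0): ALLOW
  req#3 t=2s (window 0): ALLOW
  req#4 t=6s (window 0): ALLOW
  req#5 t=9s (window 1): ALLOW
  req#6 t=17s (window 2): ALLOW
  req#7 t=20s (window 2): ALLOW
  req#8 t=30s (window 4): ALLOW
  req#9 t=31s (window 4): ALLOW
  req#10 t=33s (window 4): ALLOW
  req#11 t=34s (window 4): ALLOW

Allowed counts by window: 4 1 2 4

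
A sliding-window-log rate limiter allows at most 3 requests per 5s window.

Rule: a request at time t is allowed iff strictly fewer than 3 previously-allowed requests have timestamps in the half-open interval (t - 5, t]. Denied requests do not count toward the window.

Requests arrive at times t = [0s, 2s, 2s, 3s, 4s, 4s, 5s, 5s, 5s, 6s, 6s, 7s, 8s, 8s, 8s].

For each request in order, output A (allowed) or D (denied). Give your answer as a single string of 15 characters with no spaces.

Answer: AAADDDADDDDAADD

Derivation:
Tracking allowed requests in the window:
  req#1 t=0s: ALLOW
  req#2 t=2s: ALLOW
  req#3 t=2s: ALLOW
  req#4 t=3s: DENY
  req#5 t=4s: DENY
  req#6 t=4s: DENY
  req#7 t=5s: ALLOW
  req#8 t=5s: DENY
  req#9 t=5s: DENY
  req#10 t=6s: DENY
  req#11 t=6s: DENY
  req#12 t=7s: ALLOW
  req#13 t=8s: ALLOW
  req#14 t=8s: DENY
  req#15 t=8s: DENY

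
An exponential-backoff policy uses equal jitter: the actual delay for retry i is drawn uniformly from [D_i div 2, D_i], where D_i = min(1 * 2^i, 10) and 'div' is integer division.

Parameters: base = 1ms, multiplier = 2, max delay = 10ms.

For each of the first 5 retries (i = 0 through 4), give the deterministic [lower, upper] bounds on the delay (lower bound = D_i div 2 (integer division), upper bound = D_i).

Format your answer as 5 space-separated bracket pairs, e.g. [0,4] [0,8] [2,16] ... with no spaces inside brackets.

Computing bounds per retry:
  i=0: D_i=min(1*2^0,10)=1, bounds=[0,1]
  i=1: D_i=min(1*2^1,10)=2, bounds=[1,2]
  i=2: D_i=min(1*2^2,10)=4, bounds=[2,4]
  i=3: D_i=min(1*2^3,10)=8, bounds=[4,8]
  i=4: D_i=min(1*2^4,10)=10, bounds=[5,10]

Answer: [0,1] [1,2] [2,4] [4,8] [5,10]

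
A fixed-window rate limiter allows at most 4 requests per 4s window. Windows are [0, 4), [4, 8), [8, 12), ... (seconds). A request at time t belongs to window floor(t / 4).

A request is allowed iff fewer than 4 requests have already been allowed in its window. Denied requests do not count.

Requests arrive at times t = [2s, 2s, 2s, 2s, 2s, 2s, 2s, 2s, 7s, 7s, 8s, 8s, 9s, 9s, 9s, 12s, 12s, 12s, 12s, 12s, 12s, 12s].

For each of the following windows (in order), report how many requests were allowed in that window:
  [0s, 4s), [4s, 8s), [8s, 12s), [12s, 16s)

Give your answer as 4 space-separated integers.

Processing requests:
  req#1 t=2s (window 0): ALLOW
  req#2 t=2s (window 0): ALLOW
  req#3 t=2s (window 0): ALLOW
  req#4 t=2s (window 0): ALLOW
  req#5 t=2s (window 0): DENY
  req#6 t=2s (window 0): DENY
  req#7 t=2s (window 0): DENY
  req#8 t=2s (window 0): DENY
  req#9 t=7s (window 1): ALLOW
  req#10 t=7s (window 1): ALLOW
  req#11 t=8s (window 2): ALLOW
  req#12 t=8s (window 2): ALLOW
  req#13 t=9s (window 2): ALLOW
  req#14 t=9s (window 2): ALLOW
  req#15 t=9s (window 2): DENY
  req#16 t=12s (window 3): ALLOW
  req#17 t=12s (window 3): ALLOW
  req#18 t=12s (window 3): ALLOW
  req#19 t=12s (window 3): ALLOW
  req#20 t=12s (window 3): DENY
  req#21 t=12s (window 3): DENY
  req#22 t=12s (window 3): DENY

Allowed counts by window: 4 2 4 4

Answer: 4 2 4 4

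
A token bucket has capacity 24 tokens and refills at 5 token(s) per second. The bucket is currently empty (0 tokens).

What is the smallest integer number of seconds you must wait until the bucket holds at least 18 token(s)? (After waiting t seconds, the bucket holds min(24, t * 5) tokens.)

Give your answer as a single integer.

Answer: 4

Derivation:
Need t * 5 >= 18, so t >= 18/5.
Smallest integer t = ceil(18/5) = 4.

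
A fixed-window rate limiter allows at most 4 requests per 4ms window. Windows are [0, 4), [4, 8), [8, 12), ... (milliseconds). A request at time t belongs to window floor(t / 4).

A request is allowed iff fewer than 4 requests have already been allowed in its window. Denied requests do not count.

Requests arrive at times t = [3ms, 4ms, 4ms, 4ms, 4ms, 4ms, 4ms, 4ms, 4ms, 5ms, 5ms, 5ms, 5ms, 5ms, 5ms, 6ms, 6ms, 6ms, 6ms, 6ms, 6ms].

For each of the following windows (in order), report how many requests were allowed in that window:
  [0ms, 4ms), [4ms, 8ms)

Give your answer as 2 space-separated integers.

Processing requests:
  req#1 t=3ms (window 0): ALLOW
  req#2 t=4ms (window 1): ALLOW
  req#3 t=4ms (window 1): ALLOW
  req#4 t=4ms (window 1): ALLOW
  req#5 t=4ms (window 1): ALLOW
  req#6 t=4ms (window 1): DENY
  req#7 t=4ms (window 1): DENY
  req#8 t=4ms (window 1): DENY
  req#9 t=4ms (window 1): DENY
  req#10 t=5ms (window 1): DENY
  req#11 t=5ms (window 1): DENY
  req#12 t=5ms (window 1): DENY
  req#13 t=5ms (window 1): DENY
  req#14 t=5ms (window 1): DENY
  req#15 t=5ms (window 1): DENY
  req#16 t=6ms (window 1): DENY
  req#17 t=6ms (window 1): DENY
  req#18 t=6ms (window 1): DENY
  req#19 t=6ms (window 1): DENY
  req#20 t=6ms (window 1): DENY
  req#21 t=6ms (window 1): DENY

Allowed counts by window: 1 4

Answer: 1 4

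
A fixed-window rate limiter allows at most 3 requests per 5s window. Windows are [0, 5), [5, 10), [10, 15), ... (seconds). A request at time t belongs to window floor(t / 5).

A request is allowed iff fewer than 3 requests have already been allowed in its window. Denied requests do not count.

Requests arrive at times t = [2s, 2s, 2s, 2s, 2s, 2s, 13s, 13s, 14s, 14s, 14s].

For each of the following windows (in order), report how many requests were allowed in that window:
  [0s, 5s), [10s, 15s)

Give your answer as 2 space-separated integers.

Answer: 3 3

Derivation:
Processing requests:
  req#1 t=2s (window 0): ALLOW
  req#2 t=2s (window 0): ALLOW
  req#3 t=2s (window 0): ALLOW
  req#4 t=2s (window 0): DENY
  req#5 t=2s (window 0): DENY
  req#6 t=2s (window 0): DENY
  req#7 t=13s (window 2): ALLOW
  req#8 t=13s (window 2): ALLOW
  req#9 t=14s (window 2): ALLOW
  req#10 t=14s (window 2): DENY
  req#11 t=14s (window 2): DENY

Allowed counts by window: 3 3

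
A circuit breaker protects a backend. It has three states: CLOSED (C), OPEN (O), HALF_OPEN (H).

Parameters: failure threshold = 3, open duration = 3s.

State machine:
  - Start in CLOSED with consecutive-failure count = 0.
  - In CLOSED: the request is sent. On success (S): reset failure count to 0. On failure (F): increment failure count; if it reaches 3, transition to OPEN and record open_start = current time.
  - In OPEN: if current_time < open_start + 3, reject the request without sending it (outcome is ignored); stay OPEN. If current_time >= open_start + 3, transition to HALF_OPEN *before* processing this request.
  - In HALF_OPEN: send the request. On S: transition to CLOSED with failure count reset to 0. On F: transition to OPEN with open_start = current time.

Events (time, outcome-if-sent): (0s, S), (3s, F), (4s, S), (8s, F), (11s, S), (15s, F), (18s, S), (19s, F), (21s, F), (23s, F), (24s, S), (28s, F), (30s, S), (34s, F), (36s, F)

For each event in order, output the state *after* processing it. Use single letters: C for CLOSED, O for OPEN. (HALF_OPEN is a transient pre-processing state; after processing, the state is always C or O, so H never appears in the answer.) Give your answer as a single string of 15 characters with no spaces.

State after each event:
  event#1 t=0s outcome=S: state=CLOSED
  event#2 t=3s outcome=F: state=CLOSED
  event#3 t=4s outcome=S: state=CLOSED
  event#4 t=8s outcome=F: state=CLOSED
  event#5 t=11s outcome=S: state=CLOSED
  event#6 t=15s outcome=F: state=CLOSED
  event#7 t=18s outcome=S: state=CLOSED
  event#8 t=19s outcome=F: state=CLOSED
  event#9 t=21s outcome=F: state=CLOSED
  event#10 t=23s outcome=F: state=OPEN
  event#11 t=24s outcome=S: state=OPEN
  event#12 t=28s outcome=F: state=OPEN
  event#13 t=30s outcome=S: state=OPEN
  event#14 t=34s outcome=F: state=OPEN
  event#15 t=36s outcome=F: state=OPEN

Answer: CCCCCCCCCOOOOOO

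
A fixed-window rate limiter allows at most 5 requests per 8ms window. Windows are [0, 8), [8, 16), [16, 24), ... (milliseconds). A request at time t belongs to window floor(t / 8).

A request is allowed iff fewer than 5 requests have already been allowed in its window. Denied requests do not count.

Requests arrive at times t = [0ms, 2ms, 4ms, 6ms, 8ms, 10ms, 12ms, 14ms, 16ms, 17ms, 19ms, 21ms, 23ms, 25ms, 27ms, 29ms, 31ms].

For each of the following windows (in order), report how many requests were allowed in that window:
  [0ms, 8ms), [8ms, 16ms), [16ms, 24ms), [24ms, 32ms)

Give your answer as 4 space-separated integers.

Processing requests:
  req#1 t=0ms (window 0): ALLOW
  req#2 t=2ms (window 0): ALLOW
  req#3 t=4ms (window 0): ALLOW
  req#4 t=6ms (window 0): ALLOW
  req#5 t=8ms (window 1): ALLOW
  req#6 t=10ms (window 1): ALLOW
  req#7 t=12ms (window 1): ALLOW
  req#8 t=14ms (window 1): ALLOW
  req#9 t=16ms (window 2): ALLOW
  req#10 t=17ms (window 2): ALLOW
  req#11 t=19ms (window 2): ALLOW
  req#12 t=21ms (window 2): ALLOW
  req#13 t=23ms (window 2): ALLOW
  req#14 t=25ms (window 3): ALLOW
  req#15 t=27ms (window 3): ALLOW
  req#16 t=29ms (window 3): ALLOW
  req#17 t=31ms (window 3): ALLOW

Allowed counts by window: 4 4 5 4

Answer: 4 4 5 4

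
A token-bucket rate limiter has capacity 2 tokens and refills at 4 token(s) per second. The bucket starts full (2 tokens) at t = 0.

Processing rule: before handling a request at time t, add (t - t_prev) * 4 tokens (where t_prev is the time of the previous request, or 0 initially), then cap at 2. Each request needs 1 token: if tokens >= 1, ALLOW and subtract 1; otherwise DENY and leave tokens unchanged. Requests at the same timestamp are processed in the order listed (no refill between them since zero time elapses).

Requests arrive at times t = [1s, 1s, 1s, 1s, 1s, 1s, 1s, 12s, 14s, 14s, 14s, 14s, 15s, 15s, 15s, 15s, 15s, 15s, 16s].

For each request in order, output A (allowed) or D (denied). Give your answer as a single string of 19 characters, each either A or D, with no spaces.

Answer: AADDDDDAAADDAADDDDA

Derivation:
Simulating step by step:
  req#1 t=1s: ALLOW
  req#2 t=1s: ALLOW
  req#3 t=1s: DENY
  req#4 t=1s: DENY
  req#5 t=1s: DENY
  req#6 t=1s: DENY
  req#7 t=1s: DENY
  req#8 t=12s: ALLOW
  req#9 t=14s: ALLOW
  req#10 t=14s: ALLOW
  req#11 t=14s: DENY
  req#12 t=14s: DENY
  req#13 t=15s: ALLOW
  req#14 t=15s: ALLOW
  req#15 t=15s: DENY
  req#16 t=15s: DENY
  req#17 t=15s: DENY
  req#18 t=15s: DENY
  req#19 t=16s: ALLOW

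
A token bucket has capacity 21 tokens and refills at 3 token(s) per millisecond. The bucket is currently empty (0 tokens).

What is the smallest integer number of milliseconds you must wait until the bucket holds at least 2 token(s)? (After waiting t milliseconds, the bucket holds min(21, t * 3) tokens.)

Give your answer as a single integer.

Need t * 3 >= 2, so t >= 2/3.
Smallest integer t = ceil(2/3) = 1.

Answer: 1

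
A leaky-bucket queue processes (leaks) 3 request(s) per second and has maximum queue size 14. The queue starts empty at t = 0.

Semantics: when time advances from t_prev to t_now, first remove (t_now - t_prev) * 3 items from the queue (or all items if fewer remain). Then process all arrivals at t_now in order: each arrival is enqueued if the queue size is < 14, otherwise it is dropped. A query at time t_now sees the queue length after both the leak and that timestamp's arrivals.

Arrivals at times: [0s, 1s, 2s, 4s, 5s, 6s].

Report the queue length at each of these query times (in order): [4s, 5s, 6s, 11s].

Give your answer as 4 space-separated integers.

Queue lengths at query times:
  query t=4s: backlog = 1
  query t=5s: backlog = 1
  query t=6s: backlog = 1
  query t=11s: backlog = 0

Answer: 1 1 1 0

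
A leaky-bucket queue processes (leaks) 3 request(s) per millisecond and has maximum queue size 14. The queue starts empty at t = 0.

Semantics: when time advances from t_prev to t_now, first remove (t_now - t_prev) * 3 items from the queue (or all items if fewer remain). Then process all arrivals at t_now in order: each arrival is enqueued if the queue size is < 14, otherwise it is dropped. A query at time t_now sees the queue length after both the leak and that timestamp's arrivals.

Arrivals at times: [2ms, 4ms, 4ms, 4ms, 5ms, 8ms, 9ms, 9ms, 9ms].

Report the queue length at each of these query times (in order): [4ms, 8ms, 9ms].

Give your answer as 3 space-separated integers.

Answer: 3 1 3

Derivation:
Queue lengths at query times:
  query t=4ms: backlog = 3
  query t=8ms: backlog = 1
  query t=9ms: backlog = 3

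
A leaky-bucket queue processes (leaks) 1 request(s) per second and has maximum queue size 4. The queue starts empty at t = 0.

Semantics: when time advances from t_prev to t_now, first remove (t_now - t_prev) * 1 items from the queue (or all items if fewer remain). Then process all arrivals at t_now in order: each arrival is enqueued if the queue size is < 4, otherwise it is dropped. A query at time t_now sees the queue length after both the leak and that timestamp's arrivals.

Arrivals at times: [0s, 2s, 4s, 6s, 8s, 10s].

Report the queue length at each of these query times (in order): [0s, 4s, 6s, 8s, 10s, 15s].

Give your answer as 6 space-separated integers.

Queue lengths at query times:
  query t=0s: backlog = 1
  query t=4s: backlog = 1
  query t=6s: backlog = 1
  query t=8s: backlog = 1
  query t=10s: backlog = 1
  query t=15s: backlog = 0

Answer: 1 1 1 1 1 0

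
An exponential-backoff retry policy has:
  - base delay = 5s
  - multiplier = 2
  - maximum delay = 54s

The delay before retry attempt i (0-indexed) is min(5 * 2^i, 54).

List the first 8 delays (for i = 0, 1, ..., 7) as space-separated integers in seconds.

Computing each delay:
  i=0: min(5*2^0, 54) = 5
  i=1: min(5*2^1, 54) = 10
  i=2: min(5*2^2, 54) = 20
  i=3: min(5*2^3, 54) = 40
  i=4: min(5*2^4, 54) = 54
  i=5: min(5*2^5, 54) = 54
  i=6: min(5*2^6, 54) = 54
  i=7: min(5*2^7, 54) = 54

Answer: 5 10 20 40 54 54 54 54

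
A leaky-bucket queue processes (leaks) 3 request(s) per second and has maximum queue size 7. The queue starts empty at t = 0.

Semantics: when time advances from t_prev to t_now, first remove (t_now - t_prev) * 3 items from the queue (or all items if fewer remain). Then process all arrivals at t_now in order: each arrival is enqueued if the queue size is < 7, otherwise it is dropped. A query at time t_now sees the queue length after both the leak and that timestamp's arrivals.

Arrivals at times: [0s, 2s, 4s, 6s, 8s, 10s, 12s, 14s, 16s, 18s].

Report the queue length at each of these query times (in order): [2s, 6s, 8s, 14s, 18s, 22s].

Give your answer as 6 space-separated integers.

Answer: 1 1 1 1 1 0

Derivation:
Queue lengths at query times:
  query t=2s: backlog = 1
  query t=6s: backlog = 1
  query t=8s: backlog = 1
  query t=14s: backlog = 1
  query t=18s: backlog = 1
  query t=22s: backlog = 0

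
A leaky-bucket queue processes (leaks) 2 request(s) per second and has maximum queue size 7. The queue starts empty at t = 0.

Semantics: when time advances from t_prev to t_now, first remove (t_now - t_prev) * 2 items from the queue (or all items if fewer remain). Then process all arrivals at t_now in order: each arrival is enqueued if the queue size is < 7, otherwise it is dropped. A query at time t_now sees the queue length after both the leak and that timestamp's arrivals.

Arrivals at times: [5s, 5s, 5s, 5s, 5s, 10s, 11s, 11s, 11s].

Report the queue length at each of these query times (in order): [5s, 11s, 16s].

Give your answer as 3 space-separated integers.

Queue lengths at query times:
  query t=5s: backlog = 5
  query t=11s: backlog = 3
  query t=16s: backlog = 0

Answer: 5 3 0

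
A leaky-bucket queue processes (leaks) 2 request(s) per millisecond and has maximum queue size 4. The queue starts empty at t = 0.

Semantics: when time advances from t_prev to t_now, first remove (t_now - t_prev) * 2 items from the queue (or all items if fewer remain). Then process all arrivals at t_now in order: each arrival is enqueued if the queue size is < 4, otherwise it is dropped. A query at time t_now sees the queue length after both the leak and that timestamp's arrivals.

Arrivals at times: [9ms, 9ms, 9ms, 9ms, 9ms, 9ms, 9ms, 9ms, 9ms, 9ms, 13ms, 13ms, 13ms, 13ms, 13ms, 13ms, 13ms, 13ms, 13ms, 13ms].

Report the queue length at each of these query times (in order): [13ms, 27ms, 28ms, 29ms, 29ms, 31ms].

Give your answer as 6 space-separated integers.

Answer: 4 0 0 0 0 0

Derivation:
Queue lengths at query times:
  query t=13ms: backlog = 4
  query t=27ms: backlog = 0
  query t=28ms: backlog = 0
  query t=29ms: backlog = 0
  query t=29ms: backlog = 0
  query t=31ms: backlog = 0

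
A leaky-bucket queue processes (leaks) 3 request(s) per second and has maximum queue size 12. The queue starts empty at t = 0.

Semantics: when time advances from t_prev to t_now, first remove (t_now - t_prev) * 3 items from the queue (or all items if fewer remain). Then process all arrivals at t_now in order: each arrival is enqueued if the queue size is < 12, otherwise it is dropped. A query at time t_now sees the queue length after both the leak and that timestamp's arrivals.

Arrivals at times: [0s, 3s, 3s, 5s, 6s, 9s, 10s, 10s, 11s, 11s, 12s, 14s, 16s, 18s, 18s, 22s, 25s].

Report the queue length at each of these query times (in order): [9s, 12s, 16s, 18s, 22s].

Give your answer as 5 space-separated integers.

Answer: 1 1 1 2 1

Derivation:
Queue lengths at query times:
  query t=9s: backlog = 1
  query t=12s: backlog = 1
  query t=16s: backlog = 1
  query t=18s: backlog = 2
  query t=22s: backlog = 1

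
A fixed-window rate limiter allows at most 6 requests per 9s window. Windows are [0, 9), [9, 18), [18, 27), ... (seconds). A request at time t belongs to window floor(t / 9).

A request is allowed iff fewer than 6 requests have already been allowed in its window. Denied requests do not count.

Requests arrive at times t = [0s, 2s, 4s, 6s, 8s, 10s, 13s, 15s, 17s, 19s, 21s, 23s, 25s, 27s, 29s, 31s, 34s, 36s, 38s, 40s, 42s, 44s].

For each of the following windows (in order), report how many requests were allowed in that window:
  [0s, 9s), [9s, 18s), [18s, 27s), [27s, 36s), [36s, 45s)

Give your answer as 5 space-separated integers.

Processing requests:
  req#1 t=0s (window 0): ALLOW
  req#2 t=2s (window 0): ALLOW
  req#3 t=4s (window 0): ALLOW
  req#4 t=6s (window 0): ALLOW
  req#5 t=8s (window 0): ALLOW
  req#6 t=10s (window 1): ALLOW
  req#7 t=13s (window 1): ALLOW
  req#8 t=15s (window 1): ALLOW
  req#9 t=17s (window 1): ALLOW
  req#10 t=19s (window 2): ALLOW
  req#11 t=21s (window 2): ALLOW
  req#12 t=23s (window 2): ALLOW
  req#13 t=25s (window 2): ALLOW
  req#14 t=27s (window 3): ALLOW
  req#15 t=29s (window 3): ALLOW
  req#16 t=31s (window 3): ALLOW
  req#17 t=34s (window 3): ALLOW
  req#18 t=36s (window 4): ALLOW
  req#19 t=38s (window 4): ALLOW
  req#20 t=40s (window 4): ALLOW
  req#21 t=42s (window 4): ALLOW
  req#22 t=44s (window 4): ALLOW

Allowed counts by window: 5 4 4 4 5

Answer: 5 4 4 4 5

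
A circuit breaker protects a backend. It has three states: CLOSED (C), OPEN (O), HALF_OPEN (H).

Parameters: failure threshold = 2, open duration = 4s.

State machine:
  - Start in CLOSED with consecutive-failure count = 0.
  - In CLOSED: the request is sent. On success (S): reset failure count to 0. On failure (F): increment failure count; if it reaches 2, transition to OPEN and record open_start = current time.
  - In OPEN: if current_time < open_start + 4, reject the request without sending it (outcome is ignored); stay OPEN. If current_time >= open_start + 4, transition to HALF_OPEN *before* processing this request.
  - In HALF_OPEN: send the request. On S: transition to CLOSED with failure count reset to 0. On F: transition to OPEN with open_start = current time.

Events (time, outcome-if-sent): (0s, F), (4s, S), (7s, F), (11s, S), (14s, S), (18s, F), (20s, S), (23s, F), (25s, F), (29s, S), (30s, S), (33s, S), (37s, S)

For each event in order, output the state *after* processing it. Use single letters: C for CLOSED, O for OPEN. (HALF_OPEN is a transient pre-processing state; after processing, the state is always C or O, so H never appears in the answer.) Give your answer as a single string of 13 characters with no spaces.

State after each event:
  event#1 t=0s outcome=F: state=CLOSED
  event#2 t=4s outcome=S: state=CLOSED
  event#3 t=7s outcome=F: state=CLOSED
  event#4 t=11s outcome=S: state=CLOSED
  event#5 t=14s outcome=S: state=CLOSED
  event#6 t=18s outcome=F: state=CLOSED
  event#7 t=20s outcome=S: state=CLOSED
  event#8 t=23s outcome=F: state=CLOSED
  event#9 t=25s outcome=F: state=OPEN
  event#10 t=29s outcome=S: state=CLOSED
  event#11 t=30s outcome=S: state=CLOSED
  event#12 t=33s outcome=S: state=CLOSED
  event#13 t=37s outcome=S: state=CLOSED

Answer: CCCCCCCCOCCCC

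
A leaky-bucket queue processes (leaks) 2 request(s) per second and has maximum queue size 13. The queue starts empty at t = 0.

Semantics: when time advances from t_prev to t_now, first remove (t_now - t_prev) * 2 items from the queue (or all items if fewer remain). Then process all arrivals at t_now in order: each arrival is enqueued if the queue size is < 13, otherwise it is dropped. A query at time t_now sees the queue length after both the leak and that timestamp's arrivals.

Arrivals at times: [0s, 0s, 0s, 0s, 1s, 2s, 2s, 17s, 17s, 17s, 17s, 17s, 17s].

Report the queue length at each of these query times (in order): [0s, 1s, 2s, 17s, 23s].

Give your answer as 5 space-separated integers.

Queue lengths at query times:
  query t=0s: backlog = 4
  query t=1s: backlog = 3
  query t=2s: backlog = 3
  query t=17s: backlog = 6
  query t=23s: backlog = 0

Answer: 4 3 3 6 0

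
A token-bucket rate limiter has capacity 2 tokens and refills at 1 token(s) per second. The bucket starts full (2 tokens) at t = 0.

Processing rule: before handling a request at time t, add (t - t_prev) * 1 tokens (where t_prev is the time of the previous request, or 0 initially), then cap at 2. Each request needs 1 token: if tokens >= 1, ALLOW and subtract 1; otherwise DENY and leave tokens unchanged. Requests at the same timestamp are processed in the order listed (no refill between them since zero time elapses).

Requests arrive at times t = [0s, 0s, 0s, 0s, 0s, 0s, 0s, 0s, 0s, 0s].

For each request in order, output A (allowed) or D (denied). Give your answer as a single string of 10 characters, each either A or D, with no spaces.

Answer: AADDDDDDDD

Derivation:
Simulating step by step:
  req#1 t=0s: ALLOW
  req#2 t=0s: ALLOW
  req#3 t=0s: DENY
  req#4 t=0s: DENY
  req#5 t=0s: DENY
  req#6 t=0s: DENY
  req#7 t=0s: DENY
  req#8 t=0s: DENY
  req#9 t=0s: DENY
  req#10 t=0s: DENY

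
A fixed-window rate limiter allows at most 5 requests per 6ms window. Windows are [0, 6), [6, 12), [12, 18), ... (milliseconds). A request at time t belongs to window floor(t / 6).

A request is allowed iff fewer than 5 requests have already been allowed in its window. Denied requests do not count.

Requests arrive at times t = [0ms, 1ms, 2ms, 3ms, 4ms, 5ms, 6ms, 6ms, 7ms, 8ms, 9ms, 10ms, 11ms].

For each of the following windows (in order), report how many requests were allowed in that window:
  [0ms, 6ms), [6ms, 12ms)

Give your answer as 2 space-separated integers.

Answer: 5 5

Derivation:
Processing requests:
  req#1 t=0ms (window 0): ALLOW
  req#2 t=1ms (window 0): ALLOW
  req#3 t=2ms (window 0): ALLOW
  req#4 t=3ms (window 0): ALLOW
  req#5 t=4ms (window 0): ALLOW
  req#6 t=5ms (window 0): DENY
  req#7 t=6ms (window 1): ALLOW
  req#8 t=6ms (window 1): ALLOW
  req#9 t=7ms (window 1): ALLOW
  req#10 t=8ms (window 1): ALLOW
  req#11 t=9ms (window 1): ALLOW
  req#12 t=10ms (window 1): DENY
  req#13 t=11ms (window 1): DENY

Allowed counts by window: 5 5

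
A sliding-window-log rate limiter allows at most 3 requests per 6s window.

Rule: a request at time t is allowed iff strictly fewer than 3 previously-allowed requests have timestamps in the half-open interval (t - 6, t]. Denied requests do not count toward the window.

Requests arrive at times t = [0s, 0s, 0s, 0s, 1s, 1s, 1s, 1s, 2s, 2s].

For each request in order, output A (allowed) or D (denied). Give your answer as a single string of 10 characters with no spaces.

Answer: AAADDDDDDD

Derivation:
Tracking allowed requests in the window:
  req#1 t=0s: ALLOW
  req#2 t=0s: ALLOW
  req#3 t=0s: ALLOW
  req#4 t=0s: DENY
  req#5 t=1s: DENY
  req#6 t=1s: DENY
  req#7 t=1s: DENY
  req#8 t=1s: DENY
  req#9 t=2s: DENY
  req#10 t=2s: DENY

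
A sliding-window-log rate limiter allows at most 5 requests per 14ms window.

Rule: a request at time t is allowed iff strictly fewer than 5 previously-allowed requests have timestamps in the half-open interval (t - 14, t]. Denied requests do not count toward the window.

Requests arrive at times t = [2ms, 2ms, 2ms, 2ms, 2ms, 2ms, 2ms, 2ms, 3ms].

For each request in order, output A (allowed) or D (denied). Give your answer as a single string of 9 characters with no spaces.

Answer: AAAAADDDD

Derivation:
Tracking allowed requests in the window:
  req#1 t=2ms: ALLOW
  req#2 t=2ms: ALLOW
  req#3 t=2ms: ALLOW
  req#4 t=2ms: ALLOW
  req#5 t=2ms: ALLOW
  req#6 t=2ms: DENY
  req#7 t=2ms: DENY
  req#8 t=2ms: DENY
  req#9 t=3ms: DENY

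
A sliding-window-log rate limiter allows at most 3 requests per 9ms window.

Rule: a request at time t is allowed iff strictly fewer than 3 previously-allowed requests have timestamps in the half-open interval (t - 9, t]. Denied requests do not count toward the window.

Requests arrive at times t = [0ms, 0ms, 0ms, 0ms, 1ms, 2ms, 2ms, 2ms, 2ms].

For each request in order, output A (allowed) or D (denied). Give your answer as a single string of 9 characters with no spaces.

Tracking allowed requests in the window:
  req#1 t=0ms: ALLOW
  req#2 t=0ms: ALLOW
  req#3 t=0ms: ALLOW
  req#4 t=0ms: DENY
  req#5 t=1ms: DENY
  req#6 t=2ms: DENY
  req#7 t=2ms: DENY
  req#8 t=2ms: DENY
  req#9 t=2ms: DENY

Answer: AAADDDDDD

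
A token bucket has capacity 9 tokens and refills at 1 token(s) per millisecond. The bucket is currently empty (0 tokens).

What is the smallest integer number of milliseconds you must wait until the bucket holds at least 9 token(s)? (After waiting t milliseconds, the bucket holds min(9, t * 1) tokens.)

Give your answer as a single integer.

Need t * 1 >= 9, so t >= 9/1.
Smallest integer t = ceil(9/1) = 9.

Answer: 9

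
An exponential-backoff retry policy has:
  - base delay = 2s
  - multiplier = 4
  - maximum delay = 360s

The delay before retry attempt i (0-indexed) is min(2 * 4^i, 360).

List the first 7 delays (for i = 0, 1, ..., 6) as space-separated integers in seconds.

Computing each delay:
  i=0: min(2*4^0, 360) = 2
  i=1: min(2*4^1, 360) = 8
  i=2: min(2*4^2, 360) = 32
  i=3: min(2*4^3, 360) = 128
  i=4: min(2*4^4, 360) = 360
  i=5: min(2*4^5, 360) = 360
  i=6: min(2*4^6, 360) = 360

Answer: 2 8 32 128 360 360 360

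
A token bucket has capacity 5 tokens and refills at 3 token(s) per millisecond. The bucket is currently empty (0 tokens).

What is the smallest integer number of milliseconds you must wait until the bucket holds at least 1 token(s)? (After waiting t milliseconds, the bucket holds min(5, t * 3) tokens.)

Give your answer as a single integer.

Need t * 3 >= 1, so t >= 1/3.
Smallest integer t = ceil(1/3) = 1.

Answer: 1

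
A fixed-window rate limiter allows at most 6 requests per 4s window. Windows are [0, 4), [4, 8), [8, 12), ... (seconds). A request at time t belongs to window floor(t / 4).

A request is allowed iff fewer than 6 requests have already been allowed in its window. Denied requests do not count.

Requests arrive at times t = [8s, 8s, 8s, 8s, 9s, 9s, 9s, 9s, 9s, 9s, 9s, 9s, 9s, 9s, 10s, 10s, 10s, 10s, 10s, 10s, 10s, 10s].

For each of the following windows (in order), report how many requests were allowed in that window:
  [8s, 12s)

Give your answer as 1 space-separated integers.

Answer: 6

Derivation:
Processing requests:
  req#1 t=8s (window 2): ALLOW
  req#2 t=8s (window 2): ALLOW
  req#3 t=8s (window 2): ALLOW
  req#4 t=8s (window 2): ALLOW
  req#5 t=9s (window 2): ALLOW
  req#6 t=9s (window 2): ALLOW
  req#7 t=9s (window 2): DENY
  req#8 t=9s (window 2): DENY
  req#9 t=9s (window 2): DENY
  req#10 t=9s (window 2): DENY
  req#11 t=9s (window 2): DENY
  req#12 t=9s (window 2): DENY
  req#13 t=9s (window 2): DENY
  req#14 t=9s (window 2): DENY
  req#15 t=10s (window 2): DENY
  req#16 t=10s (window 2): DENY
  req#17 t=10s (window 2): DENY
  req#18 t=10s (window 2): DENY
  req#19 t=10s (window 2): DENY
  req#20 t=10s (window 2): DENY
  req#21 t=10s (window 2): DENY
  req#22 t=10s (window 2): DENY

Allowed counts by window: 6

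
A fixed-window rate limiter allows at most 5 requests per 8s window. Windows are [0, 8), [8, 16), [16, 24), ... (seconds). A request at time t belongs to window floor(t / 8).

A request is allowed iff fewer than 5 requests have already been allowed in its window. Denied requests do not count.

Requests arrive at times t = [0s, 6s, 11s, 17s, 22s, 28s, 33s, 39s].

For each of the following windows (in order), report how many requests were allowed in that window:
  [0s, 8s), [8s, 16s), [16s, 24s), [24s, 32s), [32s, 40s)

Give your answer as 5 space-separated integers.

Answer: 2 1 2 1 2

Derivation:
Processing requests:
  req#1 t=0s (window 0): ALLOW
  req#2 t=6s (window 0): ALLOW
  req#3 t=11s (window 1): ALLOW
  req#4 t=17s (window 2): ALLOW
  req#5 t=22s (window 2): ALLOW
  req#6 t=28s (window 3): ALLOW
  req#7 t=33s (window 4): ALLOW
  req#8 t=39s (window 4): ALLOW

Allowed counts by window: 2 1 2 1 2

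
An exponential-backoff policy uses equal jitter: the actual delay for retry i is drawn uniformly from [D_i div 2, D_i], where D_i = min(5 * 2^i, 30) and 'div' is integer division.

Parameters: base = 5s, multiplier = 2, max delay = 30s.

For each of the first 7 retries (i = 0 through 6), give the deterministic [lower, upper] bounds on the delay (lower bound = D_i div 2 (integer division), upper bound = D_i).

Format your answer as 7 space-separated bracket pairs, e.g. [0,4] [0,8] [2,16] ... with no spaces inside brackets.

Answer: [2,5] [5,10] [10,20] [15,30] [15,30] [15,30] [15,30]

Derivation:
Computing bounds per retry:
  i=0: D_i=min(5*2^0,30)=5, bounds=[2,5]
  i=1: D_i=min(5*2^1,30)=10, bounds=[5,10]
  i=2: D_i=min(5*2^2,30)=20, bounds=[10,20]
  i=3: D_i=min(5*2^3,30)=30, bounds=[15,30]
  i=4: D_i=min(5*2^4,30)=30, bounds=[15,30]
  i=5: D_i=min(5*2^5,30)=30, bounds=[15,30]
  i=6: D_i=min(5*2^6,30)=30, bounds=[15,30]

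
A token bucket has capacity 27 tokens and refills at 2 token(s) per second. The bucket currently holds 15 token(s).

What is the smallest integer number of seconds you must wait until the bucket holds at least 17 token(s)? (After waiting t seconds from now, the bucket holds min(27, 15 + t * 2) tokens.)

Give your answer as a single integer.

Need 15 + t * 2 >= 17, so t >= 2/2.
Smallest integer t = ceil(2/2) = 1.

Answer: 1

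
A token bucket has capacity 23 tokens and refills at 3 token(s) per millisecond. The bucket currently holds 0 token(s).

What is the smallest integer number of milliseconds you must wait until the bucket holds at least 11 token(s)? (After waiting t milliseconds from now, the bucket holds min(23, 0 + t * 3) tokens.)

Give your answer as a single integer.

Need 0 + t * 3 >= 11, so t >= 11/3.
Smallest integer t = ceil(11/3) = 4.

Answer: 4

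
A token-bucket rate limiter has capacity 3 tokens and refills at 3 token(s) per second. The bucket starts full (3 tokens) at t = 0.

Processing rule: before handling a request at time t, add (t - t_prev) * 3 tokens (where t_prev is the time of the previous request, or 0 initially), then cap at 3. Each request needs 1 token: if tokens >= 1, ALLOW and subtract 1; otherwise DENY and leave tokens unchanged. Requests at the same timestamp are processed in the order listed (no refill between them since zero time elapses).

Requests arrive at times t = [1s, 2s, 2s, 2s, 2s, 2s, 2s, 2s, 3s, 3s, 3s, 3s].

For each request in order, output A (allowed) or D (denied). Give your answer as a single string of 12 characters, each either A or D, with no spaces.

Simulating step by step:
  req#1 t=1s: ALLOW
  req#2 t=2s: ALLOW
  req#3 t=2s: ALLOW
  req#4 t=2s: ALLOW
  req#5 t=2s: DENY
  req#6 t=2s: DENY
  req#7 t=2s: DENY
  req#8 t=2s: DENY
  req#9 t=3s: ALLOW
  req#10 t=3s: ALLOW
  req#11 t=3s: ALLOW
  req#12 t=3s: DENY

Answer: AAAADDDDAAAD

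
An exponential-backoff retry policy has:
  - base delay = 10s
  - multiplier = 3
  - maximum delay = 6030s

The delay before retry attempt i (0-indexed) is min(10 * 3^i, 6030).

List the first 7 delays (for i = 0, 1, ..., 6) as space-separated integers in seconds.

Answer: 10 30 90 270 810 2430 6030

Derivation:
Computing each delay:
  i=0: min(10*3^0, 6030) = 10
  i=1: min(10*3^1, 6030) = 30
  i=2: min(10*3^2, 6030) = 90
  i=3: min(10*3^3, 6030) = 270
  i=4: min(10*3^4, 6030) = 810
  i=5: min(10*3^5, 6030) = 2430
  i=6: min(10*3^6, 6030) = 6030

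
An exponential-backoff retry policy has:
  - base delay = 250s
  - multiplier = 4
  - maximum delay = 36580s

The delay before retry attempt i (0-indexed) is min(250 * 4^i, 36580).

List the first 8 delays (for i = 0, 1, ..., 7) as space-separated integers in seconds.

Computing each delay:
  i=0: min(250*4^0, 36580) = 250
  i=1: min(250*4^1, 36580) = 1000
  i=2: min(250*4^2, 36580) = 4000
  i=3: min(250*4^3, 36580) = 16000
  i=4: min(250*4^4, 36580) = 36580
  i=5: min(250*4^5, 36580) = 36580
  i=6: min(250*4^6, 36580) = 36580
  i=7: min(250*4^7, 36580) = 36580

Answer: 250 1000 4000 16000 36580 36580 36580 36580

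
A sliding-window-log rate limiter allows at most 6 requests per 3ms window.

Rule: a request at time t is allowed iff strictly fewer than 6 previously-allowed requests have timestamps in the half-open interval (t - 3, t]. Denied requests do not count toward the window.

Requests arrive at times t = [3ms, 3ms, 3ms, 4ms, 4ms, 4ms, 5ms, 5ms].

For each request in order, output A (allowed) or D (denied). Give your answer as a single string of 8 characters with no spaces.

Tracking allowed requests in the window:
  req#1 t=3ms: ALLOW
  req#2 t=3ms: ALLOW
  req#3 t=3ms: ALLOW
  req#4 t=4ms: ALLOW
  req#5 t=4ms: ALLOW
  req#6 t=4ms: ALLOW
  req#7 t=5ms: DENY
  req#8 t=5ms: DENY

Answer: AAAAAADD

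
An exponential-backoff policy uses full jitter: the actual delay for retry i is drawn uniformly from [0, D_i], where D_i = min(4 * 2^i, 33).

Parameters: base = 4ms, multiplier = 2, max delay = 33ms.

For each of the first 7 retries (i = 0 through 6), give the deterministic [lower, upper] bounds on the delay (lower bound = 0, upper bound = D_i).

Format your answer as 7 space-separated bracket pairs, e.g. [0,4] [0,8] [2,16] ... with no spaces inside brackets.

Computing bounds per retry:
  i=0: D_i=min(4*2^0,33)=4, bounds=[0,4]
  i=1: D_i=min(4*2^1,33)=8, bounds=[0,8]
  i=2: D_i=min(4*2^2,33)=16, bounds=[0,16]
  i=3: D_i=min(4*2^3,33)=32, bounds=[0,32]
  i=4: D_i=min(4*2^4,33)=33, bounds=[0,33]
  i=5: D_i=min(4*2^5,33)=33, bounds=[0,33]
  i=6: D_i=min(4*2^6,33)=33, bounds=[0,33]

Answer: [0,4] [0,8] [0,16] [0,32] [0,33] [0,33] [0,33]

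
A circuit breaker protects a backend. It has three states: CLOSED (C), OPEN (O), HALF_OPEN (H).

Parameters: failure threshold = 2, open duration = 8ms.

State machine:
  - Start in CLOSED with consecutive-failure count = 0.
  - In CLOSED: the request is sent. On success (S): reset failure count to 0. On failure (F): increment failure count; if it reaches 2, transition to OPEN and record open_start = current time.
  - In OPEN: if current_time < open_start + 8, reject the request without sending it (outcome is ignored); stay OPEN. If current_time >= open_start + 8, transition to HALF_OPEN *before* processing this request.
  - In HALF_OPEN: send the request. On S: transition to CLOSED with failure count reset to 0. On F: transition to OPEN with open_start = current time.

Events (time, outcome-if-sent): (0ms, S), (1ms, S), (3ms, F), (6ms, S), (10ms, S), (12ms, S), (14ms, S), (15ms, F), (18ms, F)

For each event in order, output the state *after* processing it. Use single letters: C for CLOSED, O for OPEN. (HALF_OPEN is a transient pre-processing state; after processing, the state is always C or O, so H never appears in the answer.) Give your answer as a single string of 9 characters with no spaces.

State after each event:
  event#1 t=0ms outcome=S: state=CLOSED
  event#2 t=1ms outcome=S: state=CLOSED
  event#3 t=3ms outcome=F: state=CLOSED
  event#4 t=6ms outcome=S: state=CLOSED
  event#5 t=10ms outcome=S: state=CLOSED
  event#6 t=12ms outcome=S: state=CLOSED
  event#7 t=14ms outcome=S: state=CLOSED
  event#8 t=15ms outcome=F: state=CLOSED
  event#9 t=18ms outcome=F: state=OPEN

Answer: CCCCCCCCO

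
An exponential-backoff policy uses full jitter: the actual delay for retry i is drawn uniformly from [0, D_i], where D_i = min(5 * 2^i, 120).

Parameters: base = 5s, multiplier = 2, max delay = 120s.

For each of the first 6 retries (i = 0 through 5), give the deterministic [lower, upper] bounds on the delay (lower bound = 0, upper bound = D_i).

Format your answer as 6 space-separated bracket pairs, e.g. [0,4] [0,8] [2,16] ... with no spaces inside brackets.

Answer: [0,5] [0,10] [0,20] [0,40] [0,80] [0,120]

Derivation:
Computing bounds per retry:
  i=0: D_i=min(5*2^0,120)=5, bounds=[0,5]
  i=1: D_i=min(5*2^1,120)=10, bounds=[0,10]
  i=2: D_i=min(5*2^2,120)=20, bounds=[0,20]
  i=3: D_i=min(5*2^3,120)=40, bounds=[0,40]
  i=4: D_i=min(5*2^4,120)=80, bounds=[0,80]
  i=5: D_i=min(5*2^5,120)=120, bounds=[0,120]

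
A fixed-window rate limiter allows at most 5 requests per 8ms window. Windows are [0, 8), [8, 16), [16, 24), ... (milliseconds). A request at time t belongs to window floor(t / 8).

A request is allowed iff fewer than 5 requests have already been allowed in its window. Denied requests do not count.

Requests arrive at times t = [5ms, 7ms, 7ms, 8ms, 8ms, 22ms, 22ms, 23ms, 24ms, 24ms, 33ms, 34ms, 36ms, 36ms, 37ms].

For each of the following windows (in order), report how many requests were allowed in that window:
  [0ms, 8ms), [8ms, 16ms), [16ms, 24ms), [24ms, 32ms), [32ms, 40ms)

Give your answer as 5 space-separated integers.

Processing requests:
  req#1 t=5ms (window 0): ALLOW
  req#2 t=7ms (window 0): ALLOW
  req#3 t=7ms (window 0): ALLOW
  req#4 t=8ms (window 1): ALLOW
  req#5 t=8ms (window 1): ALLOW
  req#6 t=22ms (window 2): ALLOW
  req#7 t=22ms (window 2): ALLOW
  req#8 t=23ms (window 2): ALLOW
  req#9 t=24ms (window 3): ALLOW
  req#10 t=24ms (window 3): ALLOW
  req#11 t=33ms (window 4): ALLOW
  req#12 t=34ms (window 4): ALLOW
  req#13 t=36ms (window 4): ALLOW
  req#14 t=36ms (window 4): ALLOW
  req#15 t=37ms (window 4): ALLOW

Allowed counts by window: 3 2 3 2 5

Answer: 3 2 3 2 5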